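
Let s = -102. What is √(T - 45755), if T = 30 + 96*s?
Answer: 7*I*√1133 ≈ 235.62*I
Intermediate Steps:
T = -9762 (T = 30 + 96*(-102) = 30 - 9792 = -9762)
√(T - 45755) = √(-9762 - 45755) = √(-55517) = 7*I*√1133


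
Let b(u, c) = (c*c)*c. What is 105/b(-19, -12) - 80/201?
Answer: -17705/38592 ≈ -0.45877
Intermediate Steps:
b(u, c) = c**3 (b(u, c) = c**2*c = c**3)
105/b(-19, -12) - 80/201 = 105/((-12)**3) - 80/201 = 105/(-1728) - 80*1/201 = 105*(-1/1728) - 80/201 = -35/576 - 80/201 = -17705/38592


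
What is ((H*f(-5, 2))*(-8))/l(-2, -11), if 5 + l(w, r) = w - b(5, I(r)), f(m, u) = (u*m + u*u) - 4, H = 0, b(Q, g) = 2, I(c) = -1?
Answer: 0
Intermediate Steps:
f(m, u) = -4 + u**2 + m*u (f(m, u) = (m*u + u**2) - 4 = (u**2 + m*u) - 4 = -4 + u**2 + m*u)
l(w, r) = -7 + w (l(w, r) = -5 + (w - 1*2) = -5 + (w - 2) = -5 + (-2 + w) = -7 + w)
((H*f(-5, 2))*(-8))/l(-2, -11) = ((0*(-4 + 2**2 - 5*2))*(-8))/(-7 - 2) = ((0*(-4 + 4 - 10))*(-8))/(-9) = ((0*(-10))*(-8))*(-1/9) = (0*(-8))*(-1/9) = 0*(-1/9) = 0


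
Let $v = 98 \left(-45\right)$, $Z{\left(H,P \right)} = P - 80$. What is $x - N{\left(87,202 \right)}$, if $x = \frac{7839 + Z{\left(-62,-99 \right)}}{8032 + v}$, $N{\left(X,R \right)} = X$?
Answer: $- \frac{153727}{1811} \approx -84.885$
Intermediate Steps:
$Z{\left(H,P \right)} = -80 + P$
$v = -4410$
$x = \frac{3830}{1811}$ ($x = \frac{7839 - 179}{8032 - 4410} = \frac{7839 - 179}{3622} = 7660 \cdot \frac{1}{3622} = \frac{3830}{1811} \approx 2.1149$)
$x - N{\left(87,202 \right)} = \frac{3830}{1811} - 87 = - \frac{153727}{1811}$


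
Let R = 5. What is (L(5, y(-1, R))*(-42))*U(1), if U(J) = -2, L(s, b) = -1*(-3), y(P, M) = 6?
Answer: 252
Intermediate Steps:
L(s, b) = 3
(L(5, y(-1, R))*(-42))*U(1) = (3*(-42))*(-2) = -126*(-2) = 252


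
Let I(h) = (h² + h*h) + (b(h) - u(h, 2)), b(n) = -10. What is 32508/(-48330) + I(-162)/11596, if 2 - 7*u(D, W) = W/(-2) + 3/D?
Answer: 15114946919/3923042760 ≈ 3.8529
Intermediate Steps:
u(D, W) = 2/7 - 3/(7*D) + W/14 (u(D, W) = 2/7 - (W/(-2) + 3/D)/7 = 2/7 - (W*(-½) + 3/D)/7 = 2/7 - (-W/2 + 3/D)/7 = 2/7 - (3/D - W/2)/7 = 2/7 + (-3/(7*D) + W/14) = 2/7 - 3/(7*D) + W/14)
I(h) = -10 + 2*h² - (-6 + 6*h)/(14*h) (I(h) = (h² + h*h) + (-10 - (-6 + h*(4 + 2))/(14*h)) = (h² + h²) + (-10 - (-6 + h*6)/(14*h)) = 2*h² + (-10 - (-6 + 6*h)/(14*h)) = -10 + 2*h² - (-6 + 6*h)/(14*h))
32508/(-48330) + I(-162)/11596 = 32508/(-48330) + ((⅐)*(3 - 73*(-162) + 14*(-162)³)/(-162))/11596 = 32508*(-1/48330) + ((⅐)*(-1/162)*(3 + 11826 + 14*(-4251528)))*(1/11596) = -602/895 + ((⅐)*(-1/162)*(3 + 11826 - 59521392))*(1/11596) = -602/895 + ((⅐)*(-1/162)*(-59509563))*(1/11596) = -602/895 + (19836521/378)*(1/11596) = -602/895 + 19836521/4383288 = 15114946919/3923042760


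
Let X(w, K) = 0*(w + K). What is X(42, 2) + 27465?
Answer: 27465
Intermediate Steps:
X(w, K) = 0 (X(w, K) = 0*(K + w) = 0)
X(42, 2) + 27465 = 0 + 27465 = 27465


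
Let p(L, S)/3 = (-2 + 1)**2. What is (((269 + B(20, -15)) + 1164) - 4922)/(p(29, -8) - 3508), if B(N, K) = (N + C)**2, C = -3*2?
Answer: 3293/3505 ≈ 0.93952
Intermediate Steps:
C = -6
p(L, S) = 3 (p(L, S) = 3*(-2 + 1)**2 = 3*(-1)**2 = 3*1 = 3)
B(N, K) = (-6 + N)**2 (B(N, K) = (N - 6)**2 = (-6 + N)**2)
(((269 + B(20, -15)) + 1164) - 4922)/(p(29, -8) - 3508) = (((269 + (-6 + 20)**2) + 1164) - 4922)/(3 - 3508) = (((269 + 14**2) + 1164) - 4922)/(-3505) = (((269 + 196) + 1164) - 4922)*(-1/3505) = ((465 + 1164) - 4922)*(-1/3505) = (1629 - 4922)*(-1/3505) = -3293*(-1/3505) = 3293/3505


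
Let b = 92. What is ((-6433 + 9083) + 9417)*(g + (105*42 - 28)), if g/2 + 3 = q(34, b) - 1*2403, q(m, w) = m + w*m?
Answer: 71122898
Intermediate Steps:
q(m, w) = m + m*w
g = 1512 (g = -6 + 2*(34*(1 + 92) - 1*2403) = -6 + 2*(34*93 - 2403) = -6 + 2*(3162 - 2403) = -6 + 2*759 = -6 + 1518 = 1512)
((-6433 + 9083) + 9417)*(g + (105*42 - 28)) = ((-6433 + 9083) + 9417)*(1512 + (105*42 - 28)) = (2650 + 9417)*(1512 + (4410 - 28)) = 12067*(1512 + 4382) = 12067*5894 = 71122898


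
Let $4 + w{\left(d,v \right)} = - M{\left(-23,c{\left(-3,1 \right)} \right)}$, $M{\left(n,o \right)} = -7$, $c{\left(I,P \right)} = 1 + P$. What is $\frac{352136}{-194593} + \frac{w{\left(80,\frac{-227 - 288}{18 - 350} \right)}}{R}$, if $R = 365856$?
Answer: $- \frac{42943494879}{23731005536} \approx -1.8096$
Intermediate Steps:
$w{\left(d,v \right)} = 3$ ($w{\left(d,v \right)} = -4 - -7 = -4 + 7 = 3$)
$\frac{352136}{-194593} + \frac{w{\left(80,\frac{-227 - 288}{18 - 350} \right)}}{R} = \frac{352136}{-194593} + \frac{3}{365856} = 352136 \left(- \frac{1}{194593}\right) + 3 \cdot \frac{1}{365856} = - \frac{352136}{194593} + \frac{1}{121952} = - \frac{42943494879}{23731005536}$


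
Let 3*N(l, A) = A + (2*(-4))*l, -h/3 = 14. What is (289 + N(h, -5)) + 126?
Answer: 1576/3 ≈ 525.33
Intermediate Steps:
h = -42 (h = -3*14 = -42)
N(l, A) = -8*l/3 + A/3 (N(l, A) = (A + (2*(-4))*l)/3 = (A - 8*l)/3 = -8*l/3 + A/3)
(289 + N(h, -5)) + 126 = (289 + (-8/3*(-42) + (⅓)*(-5))) + 126 = (289 + (112 - 5/3)) + 126 = (289 + 331/3) + 126 = 1198/3 + 126 = 1576/3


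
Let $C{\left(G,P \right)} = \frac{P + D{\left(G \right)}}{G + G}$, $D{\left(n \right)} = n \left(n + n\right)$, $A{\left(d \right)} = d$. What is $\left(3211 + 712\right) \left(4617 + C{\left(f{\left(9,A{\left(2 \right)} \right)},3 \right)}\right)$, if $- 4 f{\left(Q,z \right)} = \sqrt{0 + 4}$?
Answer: $\frac{36197521}{2} \approx 1.8099 \cdot 10^{7}$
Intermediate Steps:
$f{\left(Q,z \right)} = - \frac{1}{2}$ ($f{\left(Q,z \right)} = - \frac{\sqrt{0 + 4}}{4} = - \frac{\sqrt{4}}{4} = \left(- \frac{1}{4}\right) 2 = - \frac{1}{2}$)
$D{\left(n \right)} = 2 n^{2}$ ($D{\left(n \right)} = n 2 n = 2 n^{2}$)
$C{\left(G,P \right)} = \frac{P + 2 G^{2}}{2 G}$ ($C{\left(G,P \right)} = \frac{P + 2 G^{2}}{G + G} = \frac{P + 2 G^{2}}{2 G}$)
$\left(3211 + 712\right) \left(4617 + C{\left(f{\left(9,A{\left(2 \right)} \right)},3 \right)}\right) = \left(3211 + 712\right) \left(4617 + \left(- \frac{1}{2} + \frac{1}{2} \cdot 3 \frac{1}{- \frac{1}{2}}\right)\right) = 3923 \left(4617 + \left(- \frac{1}{2} + \frac{1}{2} \cdot 3 \left(-2\right)\right)\right) = 3923 \left(4617 - \frac{7}{2}\right) = 3923 \cdot \frac{9227}{2} = \frac{36197521}{2}$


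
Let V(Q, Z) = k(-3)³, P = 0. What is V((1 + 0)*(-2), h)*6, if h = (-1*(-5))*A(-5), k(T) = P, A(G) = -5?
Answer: 0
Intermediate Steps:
k(T) = 0
h = -25 (h = -1*(-5)*(-5) = 5*(-5) = -25)
V(Q, Z) = 0 (V(Q, Z) = 0³ = 0)
V((1 + 0)*(-2), h)*6 = 0*6 = 0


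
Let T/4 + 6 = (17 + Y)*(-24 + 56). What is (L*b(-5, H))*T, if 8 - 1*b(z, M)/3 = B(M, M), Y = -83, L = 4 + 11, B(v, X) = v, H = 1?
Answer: -2668680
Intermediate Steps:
L = 15
b(z, M) = 24 - 3*M
T = -8472 (T = -24 + 4*((17 - 83)*(-24 + 56)) = -24 + 4*(-66*32) = -24 + 4*(-2112) = -24 - 8448 = -8472)
(L*b(-5, H))*T = (15*(24 - 3*1))*(-8472) = (15*(24 - 3))*(-8472) = (15*21)*(-8472) = 315*(-8472) = -2668680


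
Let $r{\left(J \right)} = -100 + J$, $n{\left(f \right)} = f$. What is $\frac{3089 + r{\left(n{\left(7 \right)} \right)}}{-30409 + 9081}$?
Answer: $- \frac{749}{5332} \approx -0.14047$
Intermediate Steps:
$\frac{3089 + r{\left(n{\left(7 \right)} \right)}}{-30409 + 9081} = \frac{3089 + \left(-100 + 7\right)}{-30409 + 9081} = \frac{3089 - 93}{-21328} = 2996 \left(- \frac{1}{21328}\right) = - \frac{749}{5332}$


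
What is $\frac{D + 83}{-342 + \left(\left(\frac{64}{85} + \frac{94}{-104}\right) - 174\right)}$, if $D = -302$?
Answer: $\frac{967980}{2281387} \approx 0.42429$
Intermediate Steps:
$\frac{D + 83}{-342 + \left(\left(\frac{64}{85} + \frac{94}{-104}\right) - 174\right)} = \frac{-302 + 83}{-342 + \left(\left(\frac{64}{85} + \frac{94}{-104}\right) - 174\right)} = - \frac{219}{-342 + \left(\left(64 \cdot \frac{1}{85} + 94 \left(- \frac{1}{104}\right)\right) - 174\right)} = - \frac{219}{-342 + \left(\left(\frac{64}{85} - \frac{47}{52}\right) - 174\right)} = - \frac{219}{-342 - \frac{769747}{4420}} = - \frac{219}{- \frac{2281387}{4420}} = \left(-219\right) \left(- \frac{4420}{2281387}\right) = \frac{967980}{2281387}$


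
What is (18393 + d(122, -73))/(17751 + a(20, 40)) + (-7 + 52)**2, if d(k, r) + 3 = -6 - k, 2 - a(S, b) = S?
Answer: 1562069/771 ≈ 2026.0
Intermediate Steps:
a(S, b) = 2 - S
d(k, r) = -9 - k (d(k, r) = -3 + (-6 - k) = -9 - k)
(18393 + d(122, -73))/(17751 + a(20, 40)) + (-7 + 52)**2 = (18393 + (-9 - 1*122))/(17751 + (2 - 1*20)) + (-7 + 52)**2 = (18393 + (-9 - 122))/(17751 + (2 - 20)) + 45**2 = (18393 - 131)/(17751 - 18) + 2025 = 18262/17733 + 2025 = 18262*(1/17733) + 2025 = 794/771 + 2025 = 1562069/771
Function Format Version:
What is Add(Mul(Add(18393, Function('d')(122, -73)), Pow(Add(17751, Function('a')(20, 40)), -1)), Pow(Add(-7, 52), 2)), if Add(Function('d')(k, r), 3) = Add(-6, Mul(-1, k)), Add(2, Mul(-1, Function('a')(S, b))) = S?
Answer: Rational(1562069, 771) ≈ 2026.0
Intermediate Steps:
Function('a')(S, b) = Add(2, Mul(-1, S))
Function('d')(k, r) = Add(-9, Mul(-1, k)) (Function('d')(k, r) = Add(-3, Add(-6, Mul(-1, k))) = Add(-9, Mul(-1, k)))
Add(Mul(Add(18393, Function('d')(122, -73)), Pow(Add(17751, Function('a')(20, 40)), -1)), Pow(Add(-7, 52), 2)) = Add(Mul(Add(18393, Add(-9, Mul(-1, 122))), Pow(Add(17751, Add(2, Mul(-1, 20))), -1)), Pow(Add(-7, 52), 2)) = Add(Mul(Add(18393, Add(-9, -122)), Pow(Add(17751, Add(2, -20)), -1)), Pow(45, 2)) = Add(Mul(Add(18393, -131), Pow(Add(17751, -18), -1)), 2025) = Add(Mul(18262, Pow(17733, -1)), 2025) = Add(Mul(18262, Rational(1, 17733)), 2025) = Add(Rational(794, 771), 2025) = Rational(1562069, 771)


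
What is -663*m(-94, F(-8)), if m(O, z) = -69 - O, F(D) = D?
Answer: -16575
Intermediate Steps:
-663*m(-94, F(-8)) = -663*(-69 - 1*(-94)) = -663*(-69 + 94) = -663*25 = -16575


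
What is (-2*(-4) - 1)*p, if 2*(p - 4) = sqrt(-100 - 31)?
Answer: 28 + 7*I*sqrt(131)/2 ≈ 28.0 + 40.059*I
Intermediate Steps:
p = 4 + I*sqrt(131)/2 (p = 4 + sqrt(-100 - 31)/2 = 4 + sqrt(-131)/2 = 4 + (I*sqrt(131))/2 = 4 + I*sqrt(131)/2 ≈ 4.0 + 5.7228*I)
(-2*(-4) - 1)*p = (-2*(-4) - 1)*(4 + I*sqrt(131)/2) = (8 - 1)*(4 + I*sqrt(131)/2) = 7*(4 + I*sqrt(131)/2) = 28 + 7*I*sqrt(131)/2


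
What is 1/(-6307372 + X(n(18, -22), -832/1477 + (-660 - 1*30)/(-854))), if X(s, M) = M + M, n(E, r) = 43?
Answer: -12871/81182178714 ≈ -1.5854e-7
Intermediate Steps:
X(s, M) = 2*M
1/(-6307372 + X(n(18, -22), -832/1477 + (-660 - 1*30)/(-854))) = 1/(-6307372 + 2*(-832/1477 + (-660 - 1*30)/(-854))) = 1/(-6307372 + 2*(-832*1/1477 + (-660 - 30)*(-1/854))) = 1/(-6307372 + 2*(-832/1477 - 690*(-1/854))) = 1/(-6307372 + 2*(-832/1477 + 345/427)) = 1/(-6307372 + 2*(3149/12871)) = 1/(-6307372 + 6298/12871) = 1/(-81182178714/12871) = -12871/81182178714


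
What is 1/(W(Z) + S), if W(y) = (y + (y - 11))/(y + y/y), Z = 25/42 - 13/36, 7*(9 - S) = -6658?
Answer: 2177/2071653 ≈ 0.0010509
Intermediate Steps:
S = 6721/7 (S = 9 - ⅐*(-6658) = 9 + 6658/7 = 6721/7 ≈ 960.14)
Z = 59/252 (Z = 25*(1/42) - 13*1/36 = 25/42 - 13/36 = 59/252 ≈ 0.23413)
W(y) = (-11 + 2*y)/(1 + y) (W(y) = (y + (-11 + y))/(y + 1) = (-11 + 2*y)/(1 + y))
1/(W(Z) + S) = 1/((-11 + 2*(59/252))/(1 + 59/252) + 6721/7) = 1/((-11 + 59/126)/(311/252) + 6721/7) = 1/((252/311)*(-1327/126) + 6721/7) = 1/(-2654/311 + 6721/7) = 1/(2071653/2177) = 2177/2071653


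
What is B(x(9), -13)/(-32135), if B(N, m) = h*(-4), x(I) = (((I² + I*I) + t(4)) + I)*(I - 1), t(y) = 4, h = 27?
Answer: 108/32135 ≈ 0.0033608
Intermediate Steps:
x(I) = (-1 + I)*(4 + I + 2*I²) (x(I) = (((I² + I*I) + 4) + I)*(I - 1) = (((I² + I²) + 4) + I)*(-1 + I) = ((2*I² + 4) + I)*(-1 + I) = ((4 + 2*I²) + I)*(-1 + I) = (4 + I + 2*I²)*(-1 + I) = (-1 + I)*(4 + I + 2*I²))
B(N, m) = -108 (B(N, m) = 27*(-4) = -108)
B(x(9), -13)/(-32135) = -108/(-32135) = -108*(-1/32135) = 108/32135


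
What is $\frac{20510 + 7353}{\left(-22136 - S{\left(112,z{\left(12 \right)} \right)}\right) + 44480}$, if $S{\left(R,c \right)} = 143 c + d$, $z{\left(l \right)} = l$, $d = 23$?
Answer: $\frac{27863}{20605} \approx 1.3522$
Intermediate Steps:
$S{\left(R,c \right)} = 23 + 143 c$ ($S{\left(R,c \right)} = 143 c + 23 = 23 + 143 c$)
$\frac{20510 + 7353}{\left(-22136 - S{\left(112,z{\left(12 \right)} \right)}\right) + 44480} = \frac{20510 + 7353}{\left(-22136 - \left(23 + 143 \cdot 12\right)\right) + 44480} = \frac{27863}{\left(-22136 - \left(23 + 1716\right)\right) + 44480} = \frac{27863}{\left(-22136 - 1739\right) + 44480} = \frac{27863}{-23875 + 44480} = \frac{27863}{20605}$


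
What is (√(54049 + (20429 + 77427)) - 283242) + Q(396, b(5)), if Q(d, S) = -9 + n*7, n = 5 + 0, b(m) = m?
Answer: -283216 + √151905 ≈ -2.8283e+5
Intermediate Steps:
n = 5
Q(d, S) = 26 (Q(d, S) = -9 + 5*7 = -9 + 35 = 26)
(√(54049 + (20429 + 77427)) - 283242) + Q(396, b(5)) = (√(54049 + (20429 + 77427)) - 283242) + 26 = (√(54049 + 97856) - 283242) + 26 = (√151905 - 283242) + 26 = (-283242 + √151905) + 26 = -283216 + √151905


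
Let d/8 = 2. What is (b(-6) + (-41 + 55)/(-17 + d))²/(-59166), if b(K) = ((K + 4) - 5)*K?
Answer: -392/29583 ≈ -0.013251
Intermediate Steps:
d = 16 (d = 8*2 = 16)
b(K) = K*(-1 + K) (b(K) = ((4 + K) - 5)*K = (-1 + K)*K = K*(-1 + K))
(b(-6) + (-41 + 55)/(-17 + d))²/(-59166) = (-6*(-1 - 6) + (-41 + 55)/(-17 + 16))²/(-59166) = (-6*(-7) + 14/(-1))²*(-1/59166) = (42 + 14*(-1))²*(-1/59166) = (42 - 14)²*(-1/59166) = 28²*(-1/59166) = 784*(-1/59166) = -392/29583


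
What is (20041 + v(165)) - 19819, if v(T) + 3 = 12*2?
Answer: 243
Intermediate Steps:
v(T) = 21 (v(T) = -3 + 12*2 = -3 + 24 = 21)
(20041 + v(165)) - 19819 = (20041 + 21) - 19819 = 20062 - 19819 = 243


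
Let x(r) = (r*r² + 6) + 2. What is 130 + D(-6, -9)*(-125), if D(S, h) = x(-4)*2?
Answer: 14130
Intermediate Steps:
x(r) = 8 + r³ (x(r) = (r³ + 6) + 2 = (6 + r³) + 2 = 8 + r³)
D(S, h) = -112 (D(S, h) = (8 + (-4)³)*2 = (8 - 64)*2 = -56*2 = -112)
130 + D(-6, -9)*(-125) = 130 - 112*(-125) = 130 + 14000 = 14130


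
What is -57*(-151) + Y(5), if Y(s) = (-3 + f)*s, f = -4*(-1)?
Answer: 8612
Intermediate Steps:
f = 4
Y(s) = s (Y(s) = (-3 + 4)*s = 1*s = s)
-57*(-151) + Y(5) = -57*(-151) + 5 = 8607 + 5 = 8612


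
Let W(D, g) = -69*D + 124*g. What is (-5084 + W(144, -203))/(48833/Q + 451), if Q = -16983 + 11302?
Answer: -114165376/1256649 ≈ -90.849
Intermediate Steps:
Q = -5681
(-5084 + W(144, -203))/(48833/Q + 451) = (-5084 + (-69*144 + 124*(-203)))/(48833/(-5681) + 451) = (-5084 + (-9936 - 25172))/(48833*(-1/5681) + 451) = (-5084 - 35108)/(-48833/5681 + 451) = -40192/2513298/5681 = -40192*5681/2513298 = -114165376/1256649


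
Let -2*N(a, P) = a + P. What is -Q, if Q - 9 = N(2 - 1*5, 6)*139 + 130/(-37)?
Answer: 15023/74 ≈ 203.01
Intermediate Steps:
N(a, P) = -P/2 - a/2 (N(a, P) = -(a + P)/2 = -(P + a)/2 = -P/2 - a/2)
Q = -15023/74 (Q = 9 + ((-1/2*6 - (2 - 1*5)/2)*139 + 130/(-37)) = 9 + ((-3 - (2 - 5)/2)*139 + 130*(-1/37)) = 9 + ((-3 - 1/2*(-3))*139 - 130/37) = 9 + ((-3 + 3/2)*139 - 130/37) = 9 + (-3/2*139 - 130/37) = 9 + (-417/2 - 130/37) = 9 - 15689/74 = -15023/74 ≈ -203.01)
-Q = -1*(-15023/74) = 15023/74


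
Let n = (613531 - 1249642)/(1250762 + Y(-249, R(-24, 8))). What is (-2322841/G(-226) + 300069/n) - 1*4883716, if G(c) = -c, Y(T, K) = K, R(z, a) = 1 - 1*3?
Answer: -12514078300609/2281922 ≈ -5.4840e+6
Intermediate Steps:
R(z, a) = -2 (R(z, a) = 1 - 3 = -2)
n = -30291/59560 (n = (613531 - 1249642)/(1250762 - 2) = -636111/1250760 = -636111*1/1250760 = -30291/59560 ≈ -0.50858)
(-2322841/G(-226) + 300069/n) - 1*4883716 = (-2322841/((-1*(-226))) + 300069/(-30291/59560)) - 1*4883716 = (-2322841/226 + 300069*(-59560/30291)) - 4883716 = (-2322841*1/226 - 5957369880/10097) - 4883716 = (-2322841/226 - 5957369880/10097) - 4883716 = -1369819318457/2281922 - 4883716 = -12514078300609/2281922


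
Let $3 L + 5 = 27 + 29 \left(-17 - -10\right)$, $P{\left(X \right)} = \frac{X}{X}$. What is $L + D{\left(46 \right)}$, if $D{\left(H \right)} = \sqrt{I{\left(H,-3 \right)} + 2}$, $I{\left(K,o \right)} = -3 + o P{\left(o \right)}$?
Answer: $- \frac{181}{3} + 2 i \approx -60.333 + 2.0 i$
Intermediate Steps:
$P{\left(X \right)} = 1$
$I{\left(K,o \right)} = -3 + o$ ($I{\left(K,o \right)} = -3 + o 1 = -3 + o$)
$D{\left(H \right)} = 2 i$ ($D{\left(H \right)} = \sqrt{\left(-3 - 3\right) + 2} = \sqrt{-6 + 2} = \sqrt{-4} = 2 i$)
$L = - \frac{181}{3}$ ($L = - \frac{5}{3} + \frac{27 + 29 \left(-17 - -10\right)}{3} = - \frac{5}{3} + \frac{27 + 29 \left(-17 + 10\right)}{3} = - \frac{5}{3} + \frac{27 + 29 \left(-7\right)}{3} = - \frac{5}{3} + \frac{27 - 203}{3} = - \frac{5}{3} + \frac{1}{3} \left(-176\right) = - \frac{5}{3} - \frac{176}{3} = - \frac{181}{3} \approx -60.333$)
$L + D{\left(46 \right)} = - \frac{181}{3} + 2 i$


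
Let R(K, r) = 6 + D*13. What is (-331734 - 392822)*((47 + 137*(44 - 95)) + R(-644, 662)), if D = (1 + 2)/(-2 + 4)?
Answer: 5009942462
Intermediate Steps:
D = 3/2 ≈ 1.5000
R(K, r) = 51/2 (R(K, r) = 6 + (3/2)*13 = 6 + 39/2 = 51/2)
(-331734 - 392822)*((47 + 137*(44 - 95)) + R(-644, 662)) = (-331734 - 392822)*((47 + 137*(44 - 95)) + 51/2) = -724556*((47 + 137*(-51)) + 51/2) = -724556*((47 - 6987) + 51/2) = -724556*(-6940 + 51/2) = -724556*(-13829/2) = 5009942462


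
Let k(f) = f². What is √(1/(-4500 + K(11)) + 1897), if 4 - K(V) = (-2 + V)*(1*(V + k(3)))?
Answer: √10369463699/2338 ≈ 43.555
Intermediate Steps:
K(V) = 4 - (-2 + V)*(9 + V) (K(V) = 4 - (-2 + V)*1*(V + 3²) = 4 - (-2 + V)*1*(V + 9) = 4 - (-2 + V)*1*(9 + V) = 4 - (-2 + V)*(9 + V))
√(1/(-4500 + K(11)) + 1897) = √(1/(-4500 + (22 - 1*11² - 7*11)) + 1897) = √(1/(-4500 + (22 - 1*121 - 77)) + 1897) = √(1/(-4500 + (22 - 121 - 77)) + 1897) = √(1/(-4500 - 176) + 1897) = √(1/(-4676) + 1897) = √(-1/4676 + 1897) = √(8870371/4676) = √10369463699/2338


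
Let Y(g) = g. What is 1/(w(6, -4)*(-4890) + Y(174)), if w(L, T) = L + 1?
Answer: -1/34056 ≈ -2.9363e-5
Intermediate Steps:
w(L, T) = 1 + L
1/(w(6, -4)*(-4890) + Y(174)) = 1/((1 + 6)*(-4890) + 174) = 1/(7*(-4890) + 174) = 1/(-34230 + 174) = 1/(-34056) = -1/34056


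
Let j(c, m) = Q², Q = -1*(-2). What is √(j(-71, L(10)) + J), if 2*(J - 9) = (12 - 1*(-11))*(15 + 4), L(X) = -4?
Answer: √926/2 ≈ 15.215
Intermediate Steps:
J = 455/2 (J = 9 + ((12 - 1*(-11))*(15 + 4))/2 = 9 + ((12 + 11)*19)/2 = 9 + (23*19)/2 = 9 + (½)*437 = 9 + 437/2 = 455/2 ≈ 227.50)
Q = 2
j(c, m) = 4 (j(c, m) = 2² = 4)
√(j(-71, L(10)) + J) = √(4 + 455/2) = √(463/2) = √926/2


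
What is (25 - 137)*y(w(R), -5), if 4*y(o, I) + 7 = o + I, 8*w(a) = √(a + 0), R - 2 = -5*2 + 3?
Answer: 336 - 7*I*√5/2 ≈ 336.0 - 7.8262*I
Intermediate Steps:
R = -5 (R = 2 + (-5*2 + 3) = 2 + (-10 + 3) = 2 - 7 = -5)
w(a) = √a/8 (w(a) = √(a + 0)/8 = √a/8)
y(o, I) = -7/4 + I/4 + o/4 (y(o, I) = -7/4 + (o + I)/4 = -7/4 + (I + o)/4 = -7/4 + (I/4 + o/4) = -7/4 + I/4 + o/4)
(25 - 137)*y(w(R), -5) = (25 - 137)*(-7/4 + (¼)*(-5) + (√(-5)/8)/4) = -112*(-7/4 - 5/4 + ((I*√5)/8)/4) = -112*(-7/4 - 5/4 + (I*√5/8)/4) = -112*(-7/4 - 5/4 + I*√5/32) = -112*(-3 + I*√5/32) = 336 - 7*I*√5/2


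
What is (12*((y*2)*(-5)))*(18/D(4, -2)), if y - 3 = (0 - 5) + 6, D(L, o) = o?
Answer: 4320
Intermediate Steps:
y = 4 (y = 3 + ((0 - 5) + 6) = 3 + (-5 + 6) = 3 + 1 = 4)
(12*((y*2)*(-5)))*(18/D(4, -2)) = (12*((4*2)*(-5)))*(18/(-2)) = (12*(8*(-5)))*(18*(-½)) = (12*(-40))*(-9) = -480*(-9) = 4320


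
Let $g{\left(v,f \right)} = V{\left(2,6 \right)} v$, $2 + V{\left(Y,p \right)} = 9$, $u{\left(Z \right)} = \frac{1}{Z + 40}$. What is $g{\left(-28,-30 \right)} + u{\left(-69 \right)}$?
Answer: $- \frac{5685}{29} \approx -196.03$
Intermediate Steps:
$u{\left(Z \right)} = \frac{1}{40 + Z}$
$V{\left(Y,p \right)} = 7$ ($V{\left(Y,p \right)} = -2 + 9 = 7$)
$g{\left(v,f \right)} = 7 v$
$g{\left(-28,-30 \right)} + u{\left(-69 \right)} = 7 \left(-28\right) + \frac{1}{40 - 69} = -196 + \frac{1}{-29} = -196 - \frac{1}{29} = - \frac{5685}{29}$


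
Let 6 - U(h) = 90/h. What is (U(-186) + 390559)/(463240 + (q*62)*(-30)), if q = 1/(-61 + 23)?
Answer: 23004307/27287719 ≈ 0.84303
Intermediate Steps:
q = -1/38 (q = 1/(-38) = -1/38 ≈ -0.026316)
U(h) = 6 - 90/h
(U(-186) + 390559)/(463240 + (q*62)*(-30)) = ((6 - 90/(-186)) + 390559)/(463240 - 1/38*62*(-30)) = ((6 - 90*(-1/186)) + 390559)/(463240 - 31/19*(-30)) = ((6 + 15/31) + 390559)/(463240 + 930/19) = (201/31 + 390559)/(8802490/19) = (12107530/31)*(19/8802490) = 23004307/27287719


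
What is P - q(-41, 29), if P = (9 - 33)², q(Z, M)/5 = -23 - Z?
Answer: 486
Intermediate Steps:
q(Z, M) = -115 - 5*Z (q(Z, M) = 5*(-23 - Z) = -115 - 5*Z)
P = 576 (P = (-24)² = 576)
P - q(-41, 29) = 576 - (-115 - 5*(-41)) = 576 - (-115 + 205) = 576 - 1*90 = 576 - 90 = 486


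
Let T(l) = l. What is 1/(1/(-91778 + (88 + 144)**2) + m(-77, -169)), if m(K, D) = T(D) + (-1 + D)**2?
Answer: 37954/1090456373 ≈ 3.4806e-5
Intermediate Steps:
m(K, D) = D + (-1 + D)**2
1/(1/(-91778 + (88 + 144)**2) + m(-77, -169)) = 1/(1/(-91778 + (88 + 144)**2) + (-169 + (-1 - 169)**2)) = 1/(1/(-91778 + 232**2) + (-169 + (-170)**2)) = 1/(1/(-91778 + 53824) + (-169 + 28900)) = 1/(1/(-37954) + 28731) = 1/(-1/37954 + 28731) = 1/(1090456373/37954) = 37954/1090456373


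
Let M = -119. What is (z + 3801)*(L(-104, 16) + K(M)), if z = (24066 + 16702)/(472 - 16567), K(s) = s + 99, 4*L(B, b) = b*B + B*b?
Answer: -17362716868/5365 ≈ -3.2363e+6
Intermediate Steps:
L(B, b) = B*b/2 (L(B, b) = (b*B + B*b)/4 = (B*b + B*b)/4 = (2*B*b)/4 = B*b/2)
K(s) = 99 + s
z = -40768/16095 (z = 40768/(-16095) = 40768*(-1/16095) = -40768/16095 ≈ -2.5330)
(z + 3801)*(L(-104, 16) + K(M)) = (-40768/16095 + 3801)*((½)*(-104)*16 + (99 - 119)) = 61136327*(-832 - 20)/16095 = (61136327/16095)*(-852) = -17362716868/5365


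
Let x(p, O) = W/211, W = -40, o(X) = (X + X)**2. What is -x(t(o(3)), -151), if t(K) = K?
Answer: 40/211 ≈ 0.18957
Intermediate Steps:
o(X) = 4*X**2 (o(X) = (2*X)**2 = 4*X**2)
x(p, O) = -40/211
-x(t(o(3)), -151) = -1*(-40/211) = 40/211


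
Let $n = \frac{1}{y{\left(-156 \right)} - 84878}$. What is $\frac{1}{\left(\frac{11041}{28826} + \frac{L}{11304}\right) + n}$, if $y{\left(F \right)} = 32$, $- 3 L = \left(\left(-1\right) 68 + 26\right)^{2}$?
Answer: $\frac{63997669162}{21182812531} \approx 3.0212$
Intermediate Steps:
$L = -588$ ($L = - \frac{\left(\left(-1\right) 68 + 26\right)^{2}}{3} = - \frac{\left(-68 + 26\right)^{2}}{3} = - \frac{\left(-42\right)^{2}}{3} = \left(- \frac{1}{3}\right) 1764 = -588$)
$n = - \frac{1}{84846}$ ($n = \frac{1}{32 - 84878} = \frac{1}{-84846} = - \frac{1}{84846} \approx -1.1786 \cdot 10^{-5}$)
$\frac{1}{\left(\frac{11041}{28826} + \frac{L}{11304}\right) + n} = \frac{1}{\left(\frac{11041}{28826} - \frac{588}{11304}\right) - \frac{1}{84846}} = \frac{1}{\left(11041 \cdot \frac{1}{28826} - \frac{49}{942}\right) - \frac{1}{84846}} = \frac{1}{\left(\frac{11041}{28826} - \frac{49}{942}\right) - \frac{1}{84846}} = \frac{1}{\frac{2247037}{6788523} - \frac{1}{84846}} = \frac{1}{\frac{21182812531}{63997669162}} = \frac{63997669162}{21182812531}$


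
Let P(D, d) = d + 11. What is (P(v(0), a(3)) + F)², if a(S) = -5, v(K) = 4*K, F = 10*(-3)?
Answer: 576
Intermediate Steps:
F = -30
P(D, d) = 11 + d
(P(v(0), a(3)) + F)² = ((11 - 5) - 30)² = (6 - 30)² = (-24)² = 576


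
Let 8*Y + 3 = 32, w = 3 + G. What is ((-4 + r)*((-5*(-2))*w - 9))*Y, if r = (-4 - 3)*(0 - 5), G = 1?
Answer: 27869/8 ≈ 3483.6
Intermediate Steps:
w = 4 (w = 3 + 1 = 4)
r = 35 (r = -7*(-5) = 35)
Y = 29/8 (Y = -3/8 + (1/8)*32 = -3/8 + 4 = 29/8 ≈ 3.6250)
((-4 + r)*((-5*(-2))*w - 9))*Y = ((-4 + 35)*(-5*(-2)*4 - 9))*(29/8) = (31*(10*4 - 9))*(29/8) = (31*(40 - 9))*(29/8) = (31*31)*(29/8) = 961*(29/8) = 27869/8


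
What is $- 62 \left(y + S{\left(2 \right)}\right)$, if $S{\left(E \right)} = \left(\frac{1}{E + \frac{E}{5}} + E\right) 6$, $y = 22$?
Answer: $-2263$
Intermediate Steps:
$S{\left(E \right)} = \frac{5}{E} + 6 E$ ($S{\left(E \right)} = \left(\frac{1}{E + E \frac{1}{5}} + E\right) 6 = \left(\frac{1}{E + \frac{E}{5}} + E\right) 6 = \left(\frac{1}{\frac{6}{5} E} + E\right) 6 = \left(\frac{5}{6 E} + E\right) 6 = \left(E + \frac{5}{6 E}\right) 6 = \frac{5}{E} + 6 E$)
$- 62 \left(y + S{\left(2 \right)}\right) = - 62 \left(22 + \left(\frac{5}{2} + 6 \cdot 2\right)\right) = - 62 \left(22 + \left(5 \cdot \frac{1}{2} + 12\right)\right) = - 62 \left(22 + \left(\frac{5}{2} + 12\right)\right) = - 62 \left(22 + \frac{29}{2}\right) = \left(-62\right) \frac{73}{2} = -2263$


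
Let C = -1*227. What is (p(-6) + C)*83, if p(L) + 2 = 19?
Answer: -17430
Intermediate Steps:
C = -227
p(L) = 17 (p(L) = -2 + 19 = 17)
(p(-6) + C)*83 = (17 - 227)*83 = -210*83 = -17430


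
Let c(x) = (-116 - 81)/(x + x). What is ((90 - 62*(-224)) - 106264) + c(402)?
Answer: -74198141/804 ≈ -92286.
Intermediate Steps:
c(x) = -197/(2*x) (c(x) = -197*1/(2*x) = -197/(2*x))
((90 - 62*(-224)) - 106264) + c(402) = ((90 - 62*(-224)) - 106264) - 197/2/402 = ((90 + 13888) - 106264) - 197/2*1/402 = (13978 - 106264) - 197/804 = -92286 - 197/804 = -74198141/804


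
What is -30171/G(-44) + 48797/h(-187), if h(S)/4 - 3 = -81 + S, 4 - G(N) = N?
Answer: -2860293/4240 ≈ -674.60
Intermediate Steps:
G(N) = 4 - N
h(S) = -312 + 4*S (h(S) = 12 + 4*(-81 + S) = 12 + (-324 + 4*S) = -312 + 4*S)
-30171/G(-44) + 48797/h(-187) = -30171/(4 - 1*(-44)) + 48797/(-312 + 4*(-187)) = -30171/(4 + 44) + 48797/(-312 - 748) = -30171/48 + 48797/(-1060) = -30171*1/48 + 48797*(-1/1060) = -10057/16 - 48797/1060 = -2860293/4240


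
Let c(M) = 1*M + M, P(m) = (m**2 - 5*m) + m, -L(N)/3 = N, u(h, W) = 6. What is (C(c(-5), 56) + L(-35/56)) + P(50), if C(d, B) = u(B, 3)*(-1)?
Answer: 18367/8 ≈ 2295.9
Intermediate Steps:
L(N) = -3*N
P(m) = m**2 - 4*m
c(M) = 2*M (c(M) = M + M = 2*M)
C(d, B) = -6 (C(d, B) = 6*(-1) = -6)
(C(c(-5), 56) + L(-35/56)) + P(50) = (-6 - (-105)/56) + 50*(-4 + 50) = (-6 - (-105)/56) + 50*46 = (-6 - 3*(-5/8)) + 2300 = (-6 + 15/8) + 2300 = -33/8 + 2300 = 18367/8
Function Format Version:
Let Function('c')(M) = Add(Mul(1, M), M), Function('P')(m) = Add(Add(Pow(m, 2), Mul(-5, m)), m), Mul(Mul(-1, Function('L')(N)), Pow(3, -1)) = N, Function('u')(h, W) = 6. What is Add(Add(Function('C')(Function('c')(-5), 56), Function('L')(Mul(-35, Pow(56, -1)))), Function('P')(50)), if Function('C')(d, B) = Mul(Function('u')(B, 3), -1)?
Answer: Rational(18367, 8) ≈ 2295.9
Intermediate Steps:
Function('L')(N) = Mul(-3, N)
Function('P')(m) = Add(Pow(m, 2), Mul(-4, m))
Function('c')(M) = Mul(2, M) (Function('c')(M) = Add(M, M) = Mul(2, M))
Function('C')(d, B) = -6 (Function('C')(d, B) = Mul(6, -1) = -6)
Add(Add(Function('C')(Function('c')(-5), 56), Function('L')(Mul(-35, Pow(56, -1)))), Function('P')(50)) = Add(Add(-6, Mul(-3, Mul(-35, Pow(56, -1)))), Mul(50, Add(-4, 50))) = Add(Add(-6, Mul(-3, Mul(-35, Rational(1, 56)))), Mul(50, 46)) = Add(Add(-6, Mul(-3, Rational(-5, 8))), 2300) = Add(Add(-6, Rational(15, 8)), 2300) = Add(Rational(-33, 8), 2300) = Rational(18367, 8)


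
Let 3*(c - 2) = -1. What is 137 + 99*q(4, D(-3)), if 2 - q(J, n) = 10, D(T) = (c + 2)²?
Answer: -655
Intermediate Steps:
c = 5/3 (c = 2 + (⅓)*(-1) = 2 - ⅓ = 5/3 ≈ 1.6667)
D(T) = 121/9 (D(T) = (5/3 + 2)² = (11/3)² = 121/9)
q(J, n) = -8 (q(J, n) = 2 - 1*10 = 2 - 10 = -8)
137 + 99*q(4, D(-3)) = 137 + 99*(-8) = 137 - 792 = -655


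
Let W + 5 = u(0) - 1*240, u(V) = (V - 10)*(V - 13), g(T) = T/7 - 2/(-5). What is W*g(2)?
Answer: -552/7 ≈ -78.857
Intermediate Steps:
g(T) = ⅖ + T/7 (g(T) = T*(⅐) - 2*(-⅕) = T/7 + ⅖ = ⅖ + T/7)
u(V) = (-13 + V)*(-10 + V) (u(V) = (-10 + V)*(-13 + V) = (-13 + V)*(-10 + V))
W = -115 (W = -5 + ((130 + 0² - 23*0) - 1*240) = -5 + ((130 + 0 + 0) - 240) = -5 + (130 - 240) = -5 - 110 = -115)
W*g(2) = -115*(⅖ + (⅐)*2) = -115*(⅖ + 2/7) = -115*24/35 = -552/7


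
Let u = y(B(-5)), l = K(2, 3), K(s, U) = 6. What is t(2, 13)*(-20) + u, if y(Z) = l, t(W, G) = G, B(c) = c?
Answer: -254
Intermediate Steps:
l = 6
y(Z) = 6
u = 6
t(2, 13)*(-20) + u = 13*(-20) + 6 = -260 + 6 = -254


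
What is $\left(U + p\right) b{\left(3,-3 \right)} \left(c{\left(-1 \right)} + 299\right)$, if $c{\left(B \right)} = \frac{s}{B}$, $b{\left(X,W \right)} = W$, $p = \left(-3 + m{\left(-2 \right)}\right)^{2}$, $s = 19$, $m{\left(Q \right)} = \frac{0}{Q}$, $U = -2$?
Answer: $-5880$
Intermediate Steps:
$m{\left(Q \right)} = 0$
$p = 9$ ($p = \left(-3 + 0\right)^{2} = \left(-3\right)^{2} = 9$)
$c{\left(B \right)} = \frac{19}{B}$
$\left(U + p\right) b{\left(3,-3 \right)} \left(c{\left(-1 \right)} + 299\right) = \left(-2 + 9\right) \left(-3\right) \left(\frac{19}{-1} + 299\right) = 7 \left(-3\right) \left(19 \left(-1\right) + 299\right) = - 21 \left(-19 + 299\right) = \left(-21\right) 280 = -5880$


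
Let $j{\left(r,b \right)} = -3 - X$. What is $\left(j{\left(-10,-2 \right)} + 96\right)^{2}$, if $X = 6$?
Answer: $7569$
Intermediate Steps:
$j{\left(r,b \right)} = -9$ ($j{\left(r,b \right)} = -3 - 6 = -9$)
$\left(j{\left(-10,-2 \right)} + 96\right)^{2} = \left(-9 + 96\right)^{2} = 87^{2} = 7569$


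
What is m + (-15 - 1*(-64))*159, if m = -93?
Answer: 7698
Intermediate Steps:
m + (-15 - 1*(-64))*159 = -93 + (-15 - 1*(-64))*159 = -93 + (-15 + 64)*159 = -93 + 49*159 = -93 + 7791 = 7698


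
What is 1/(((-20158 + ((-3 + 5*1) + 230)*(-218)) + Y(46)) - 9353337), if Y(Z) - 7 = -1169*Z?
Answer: -1/9477838 ≈ -1.0551e-7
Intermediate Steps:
Y(Z) = 7 - 1169*Z
1/(((-20158 + ((-3 + 5*1) + 230)*(-218)) + Y(46)) - 9353337) = 1/(((-20158 + ((-3 + 5*1) + 230)*(-218)) + (7 - 1169*46)) - 9353337) = 1/(((-20158 + ((-3 + 5) + 230)*(-218)) + (7 - 53774)) - 9353337) = 1/(((-20158 + (2 + 230)*(-218)) - 53767) - 9353337) = 1/(((-20158 + 232*(-218)) - 53767) - 9353337) = 1/(((-20158 - 50576) - 53767) - 9353337) = 1/((-70734 - 53767) - 9353337) = 1/(-124501 - 9353337) = 1/(-9477838) = -1/9477838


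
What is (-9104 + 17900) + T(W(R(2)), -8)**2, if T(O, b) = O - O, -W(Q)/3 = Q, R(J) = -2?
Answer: 8796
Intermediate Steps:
W(Q) = -3*Q
T(O, b) = 0
(-9104 + 17900) + T(W(R(2)), -8)**2 = (-9104 + 17900) + 0**2 = 8796 + 0 = 8796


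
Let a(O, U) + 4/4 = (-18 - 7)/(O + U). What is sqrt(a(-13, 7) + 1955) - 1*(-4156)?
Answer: 4156 + sqrt(70494)/6 ≈ 4200.3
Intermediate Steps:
a(O, U) = -1 - 25/(O + U) (a(O, U) = -1 + (-18 - 7)/(O + U) = -1 - 25/(O + U))
sqrt(a(-13, 7) + 1955) - 1*(-4156) = sqrt((-25 - 1*(-13) - 1*7)/(-13 + 7) + 1955) - 1*(-4156) = sqrt((-25 + 13 - 7)/(-6) + 1955) + 4156 = sqrt(-1/6*(-19) + 1955) + 4156 = sqrt(19/6 + 1955) + 4156 = sqrt(11749/6) + 4156 = sqrt(70494)/6 + 4156 = 4156 + sqrt(70494)/6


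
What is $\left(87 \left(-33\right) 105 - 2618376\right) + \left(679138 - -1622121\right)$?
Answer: $-618572$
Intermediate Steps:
$\left(87 \left(-33\right) 105 - 2618376\right) + \left(679138 - -1622121\right) = \left(\left(-2871\right) 105 - 2618376\right) + \left(679138 + 1622121\right) = \left(-301455 - 2618376\right) + 2301259 = -2919831 + 2301259 = -618572$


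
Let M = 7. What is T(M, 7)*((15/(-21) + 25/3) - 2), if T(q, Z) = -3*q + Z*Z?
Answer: 472/3 ≈ 157.33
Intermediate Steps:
T(q, Z) = Z**2 - 3*q (T(q, Z) = -3*q + Z**2 = Z**2 - 3*q)
T(M, 7)*((15/(-21) + 25/3) - 2) = (7**2 - 3*7)*((15/(-21) + 25/3) - 2) = (49 - 21)*((15*(-1/21) + 25*(1/3)) - 2) = 28*((-5/7 + 25/3) - 2) = 28*(160/21 - 2) = 28*(118/21) = 472/3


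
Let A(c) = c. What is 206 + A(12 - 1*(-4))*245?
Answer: 4126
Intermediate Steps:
206 + A(12 - 1*(-4))*245 = 206 + (12 - 1*(-4))*245 = 206 + (12 + 4)*245 = 206 + 16*245 = 206 + 3920 = 4126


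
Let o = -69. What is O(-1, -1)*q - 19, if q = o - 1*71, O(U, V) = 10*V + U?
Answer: 1521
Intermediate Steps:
O(U, V) = U + 10*V
q = -140 (q = -69 - 1*71 = -69 - 71 = -140)
O(-1, -1)*q - 19 = (-1 + 10*(-1))*(-140) - 19 = (-1 - 10)*(-140) - 19 = -11*(-140) - 19 = 1540 - 19 = 1521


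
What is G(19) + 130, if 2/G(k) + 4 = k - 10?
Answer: 652/5 ≈ 130.40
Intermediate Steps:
G(k) = 2/(-14 + k) (G(k) = 2/(-4 + (k - 10)) = 2/(-4 + (-10 + k)) = 2/(-14 + k))
G(19) + 130 = 2/(-14 + 19) + 130 = 2/5 + 130 = 2*(⅕) + 130 = ⅖ + 130 = 652/5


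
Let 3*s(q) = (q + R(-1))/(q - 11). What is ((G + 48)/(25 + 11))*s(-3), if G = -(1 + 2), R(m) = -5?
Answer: 5/21 ≈ 0.23810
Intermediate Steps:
G = -3 (G = -1*3 = -3)
s(q) = (-5 + q)/(3*(-11 + q)) (s(q) = ((q - 5)/(q - 11))/3 = ((-5 + q)/(-11 + q))/3 = (-5 + q)/(3*(-11 + q)))
((G + 48)/(25 + 11))*s(-3) = ((-3 + 48)/(25 + 11))*((-5 - 3)/(3*(-11 - 3))) = (45/36)*((⅓)*(-8)/(-14)) = (45*(1/36))*((⅓)*(-1/14)*(-8)) = (5/4)*(4/21) = 5/21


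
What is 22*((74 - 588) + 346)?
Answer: -3696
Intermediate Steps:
22*((74 - 588) + 346) = 22*(-514 + 346) = 22*(-168) = -3696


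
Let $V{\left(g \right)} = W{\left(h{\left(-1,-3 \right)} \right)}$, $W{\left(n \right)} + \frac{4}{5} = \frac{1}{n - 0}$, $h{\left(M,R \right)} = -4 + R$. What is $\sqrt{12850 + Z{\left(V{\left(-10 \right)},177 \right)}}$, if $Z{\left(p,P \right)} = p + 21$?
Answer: $\frac{2 \sqrt{3941455}}{35} \approx 113.45$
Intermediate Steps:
$W{\left(n \right)} = - \frac{4}{5} + \frac{1}{n}$ ($W{\left(n \right)} = - \frac{4}{5} + \frac{1}{n - 0} = - \frac{4}{5} + \frac{1}{n + 0} = - \frac{4}{5} + \frac{1}{n}$)
$V{\left(g \right)} = - \frac{33}{35}$ ($V{\left(g \right)} = - \frac{4}{5} + \frac{1}{-4 - 3} = - \frac{4}{5} + \frac{1}{-7} = - \frac{4}{5} - \frac{1}{7} = - \frac{33}{35}$)
$Z{\left(p,P \right)} = 21 + p$
$\sqrt{12850 + Z{\left(V{\left(-10 \right)},177 \right)}} = \sqrt{12850 + \left(21 - \frac{33}{35}\right)} = \sqrt{12850 + \frac{702}{35}} = \sqrt{\frac{450452}{35}} = \frac{2 \sqrt{3941455}}{35}$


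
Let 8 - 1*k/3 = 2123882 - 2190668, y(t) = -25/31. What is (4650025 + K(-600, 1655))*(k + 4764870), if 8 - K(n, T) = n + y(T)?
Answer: 715838633071296/31 ≈ 2.3092e+13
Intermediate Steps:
y(t) = -25/31 (y(t) = -25*1/31 = -25/31)
K(n, T) = 273/31 - n (K(n, T) = 8 - (n - 25/31) = 8 - (-25/31 + n) = 8 + (25/31 - n) = 273/31 - n)
k = 200382 (k = 24 - 3*(2123882 - 2190668) = 24 - 3*(-66786) = 24 + 200358 = 200382)
(4650025 + K(-600, 1655))*(k + 4764870) = (4650025 + (273/31 - 1*(-600)))*(200382 + 4764870) = (4650025 + (273/31 + 600))*4965252 = (4650025 + 18873/31)*4965252 = (144169648/31)*4965252 = 715838633071296/31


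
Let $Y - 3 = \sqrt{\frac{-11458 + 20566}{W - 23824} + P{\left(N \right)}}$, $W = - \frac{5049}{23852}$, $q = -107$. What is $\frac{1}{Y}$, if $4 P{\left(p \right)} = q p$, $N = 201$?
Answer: $\frac{2273020388}{4080929510245} - \frac{2 i \sqrt{6945402085293711647571}}{12242788530735} \approx 0.00055699 - 0.013614 i$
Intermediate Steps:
$W = - \frac{5049}{23852}$ ($W = \left(-5049\right) \frac{1}{23852} = - \frac{5049}{23852} \approx -0.21168$)
$P{\left(p \right)} = - \frac{107 p}{4}$ ($P{\left(p \right)} = \frac{\left(-107\right) p}{4} = - \frac{107 p}{4}$)
$Y = 3 + \frac{i \sqrt{6945402085293711647571}}{1136510194}$ ($Y = 3 + \sqrt{\frac{-11458 + 20566}{- \frac{5049}{23852} - 23824} - \frac{21507}{4}} = 3 + \sqrt{\frac{9108}{- \frac{568255097}{23852}} - \frac{21507}{4}} = 3 + \sqrt{9108 \left(- \frac{23852}{568255097}\right) - \frac{21507}{4}} = 3 + \sqrt{- \frac{217244016}{568255097} - \frac{21507}{4}} = 3 + \sqrt{- \frac{12222331347243}{2273020388}} = 3 + \frac{i \sqrt{6945402085293711647571}}{1136510194} \approx 3.0 + 73.329 i$)
$\frac{1}{Y} = \frac{1}{3 + \frac{i \sqrt{6945402085293711647571}}{1136510194}}$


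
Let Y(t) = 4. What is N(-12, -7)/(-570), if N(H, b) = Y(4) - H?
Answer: -8/285 ≈ -0.028070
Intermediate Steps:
N(H, b) = 4 - H
N(-12, -7)/(-570) = (4 - 1*(-12))/(-570) = (4 + 12)*(-1/570) = 16*(-1/570) = -8/285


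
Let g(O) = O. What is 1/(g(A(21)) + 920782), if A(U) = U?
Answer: 1/920803 ≈ 1.0860e-6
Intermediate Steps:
1/(g(A(21)) + 920782) = 1/(21 + 920782) = 1/920803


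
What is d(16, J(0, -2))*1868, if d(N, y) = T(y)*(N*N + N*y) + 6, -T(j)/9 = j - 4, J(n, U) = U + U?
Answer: 25834440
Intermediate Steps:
J(n, U) = 2*U
T(j) = 36 - 9*j (T(j) = -9*(j - 4) = -9*(-4 + j) = 36 - 9*j)
d(N, y) = 6 + (36 - 9*y)*(N² + N*y) (d(N, y) = (36 - 9*y)*(N*N + N*y) + 6 = (36 - 9*y)*(N² + N*y) + 6 = 6 + (36 - 9*y)*(N² + N*y))
d(16, J(0, -2))*1868 = (6 + 9*16²*(4 - 2*(-2)) - 9*16*2*(-2)*(-4 + 2*(-2)))*1868 = (6 + 9*256*(4 - 1*(-4)) - 9*16*(-4)*(-4 - 4))*1868 = (6 + 9*256*(4 + 4) - 9*16*(-4)*(-8))*1868 = (6 + 9*256*8 - 4608)*1868 = (6 + 18432 - 4608)*1868 = 13830*1868 = 25834440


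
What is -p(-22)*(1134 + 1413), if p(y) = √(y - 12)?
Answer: -2547*I*√34 ≈ -14851.0*I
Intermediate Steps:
p(y) = √(-12 + y)
-p(-22)*(1134 + 1413) = -√(-12 - 22)*(1134 + 1413) = -√(-34)*2547 = -I*√34*2547 = -2547*I*√34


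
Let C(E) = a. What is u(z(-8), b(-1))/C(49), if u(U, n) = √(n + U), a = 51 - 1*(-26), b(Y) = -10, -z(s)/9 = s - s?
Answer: I*√10/77 ≈ 0.041069*I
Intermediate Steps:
z(s) = 0 (z(s) = -9*(s - s) = -9*0 = 0)
a = 77 (a = 51 + 26 = 77)
C(E) = 77
u(U, n) = √(U + n)
u(z(-8), b(-1))/C(49) = √(0 - 10)/77 = √(-10)*(1/77) = (I*√10)*(1/77) = I*√10/77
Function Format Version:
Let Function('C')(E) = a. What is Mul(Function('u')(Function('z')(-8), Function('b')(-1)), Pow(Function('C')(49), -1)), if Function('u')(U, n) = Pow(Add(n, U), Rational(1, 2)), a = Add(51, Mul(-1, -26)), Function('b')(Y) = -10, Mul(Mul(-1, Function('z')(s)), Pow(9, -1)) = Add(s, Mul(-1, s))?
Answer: Mul(Rational(1, 77), I, Pow(10, Rational(1, 2))) ≈ Mul(0.041069, I)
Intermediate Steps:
Function('z')(s) = 0 (Function('z')(s) = Mul(-9, Add(s, Mul(-1, s))) = Mul(-9, 0) = 0)
a = 77 (a = Add(51, 26) = 77)
Function('C')(E) = 77
Function('u')(U, n) = Pow(Add(U, n), Rational(1, 2))
Mul(Function('u')(Function('z')(-8), Function('b')(-1)), Pow(Function('C')(49), -1)) = Mul(Pow(Add(0, -10), Rational(1, 2)), Pow(77, -1)) = Mul(Pow(-10, Rational(1, 2)), Rational(1, 77)) = Mul(Mul(I, Pow(10, Rational(1, 2))), Rational(1, 77)) = Mul(Rational(1, 77), I, Pow(10, Rational(1, 2)))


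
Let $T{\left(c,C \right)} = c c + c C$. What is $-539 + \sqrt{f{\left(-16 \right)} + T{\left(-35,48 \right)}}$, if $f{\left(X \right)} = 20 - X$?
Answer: $-539 + i \sqrt{419} \approx -539.0 + 20.469 i$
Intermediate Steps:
$T{\left(c,C \right)} = c^{2} + C c$
$-539 + \sqrt{f{\left(-16 \right)} + T{\left(-35,48 \right)}} = -539 + \sqrt{\left(20 - -16\right) - 35 \left(48 - 35\right)} = -539 + \sqrt{\left(20 + 16\right) - 455} = -539 + \sqrt{36 - 455} = -539 + \sqrt{-419} = -539 + i \sqrt{419}$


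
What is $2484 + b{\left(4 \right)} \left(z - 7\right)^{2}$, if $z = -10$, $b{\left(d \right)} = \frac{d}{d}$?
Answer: $2773$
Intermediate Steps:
$b{\left(d \right)} = 1$
$2484 + b{\left(4 \right)} \left(z - 7\right)^{2} = 2484 + 1 \left(-10 - 7\right)^{2} = 2484 + 1 \left(-17\right)^{2} = 2484 + 1 \cdot 289 = 2484 + 289 = 2773$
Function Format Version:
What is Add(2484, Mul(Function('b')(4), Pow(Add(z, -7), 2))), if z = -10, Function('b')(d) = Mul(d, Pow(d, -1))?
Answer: 2773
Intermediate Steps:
Function('b')(d) = 1
Add(2484, Mul(Function('b')(4), Pow(Add(z, -7), 2))) = Add(2484, Mul(1, Pow(Add(-10, -7), 2))) = Add(2484, Mul(1, Pow(-17, 2))) = Add(2484, Mul(1, 289)) = Add(2484, 289) = 2773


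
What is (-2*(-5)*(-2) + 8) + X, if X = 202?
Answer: 190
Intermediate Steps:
(-2*(-5)*(-2) + 8) + X = (-2*(-5)*(-2) + 8) + 202 = (10*(-2) + 8) + 202 = (-20 + 8) + 202 = -12 + 202 = 190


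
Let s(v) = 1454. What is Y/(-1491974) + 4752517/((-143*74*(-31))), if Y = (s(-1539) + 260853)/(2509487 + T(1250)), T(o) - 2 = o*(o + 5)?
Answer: 21200360006944037/1463352686185533 ≈ 14.488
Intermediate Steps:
T(o) = 2 + o*(5 + o) (T(o) = 2 + o*(o + 5) = 2 + o*(5 + o))
Y = 262307/4078239 (Y = (1454 + 260853)/(2509487 + (2 + 1250² + 5*1250)) = 262307/(2509487 + (2 + 1562500 + 6250)) = 262307/(2509487 + 1568752) = 262307/4078239 ≈ 0.064319)
Y/(-1491974) + 4752517/((-143*74*(-31))) = (262307/4078239)/(-1491974) + 4752517/((-143*74*(-31))) = (262307/4078239)*(-1/1491974) + 4752517/((-10582*(-31))) = -262307/6084626553786 + 4752517/328042 = -262307/6084626553786 + 4752517*(1/328042) = -262307/6084626553786 + 13937/962 = 21200360006944037/1463352686185533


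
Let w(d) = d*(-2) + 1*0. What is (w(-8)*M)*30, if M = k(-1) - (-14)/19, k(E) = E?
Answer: -2400/19 ≈ -126.32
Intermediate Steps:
w(d) = -2*d (w(d) = -2*d + 0 = -2*d)
M = -5/19 (M = -1 - (-14)/19 = -1 - 1*(-14/19) = -1 + 14/19 = -5/19 ≈ -0.26316)
(w(-8)*M)*30 = (-2*(-8)*(-5/19))*30 = (16*(-5/19))*30 = -80/19*30 = -2400/19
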